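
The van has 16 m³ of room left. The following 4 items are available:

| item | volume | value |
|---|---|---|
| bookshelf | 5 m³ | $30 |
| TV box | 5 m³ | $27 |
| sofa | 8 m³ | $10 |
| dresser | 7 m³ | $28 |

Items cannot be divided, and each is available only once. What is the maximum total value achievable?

Check high-value combinations within 16 m³:
- bookshelf+dresser: volume 5+7=12, value 30+28=58
- bookshelf+TV box: volume 5+5=10, value 30+27=57
- TV box+dresser: volume 5+7=12, value 27+28=55
- bookshelf+sofa: volume 5+8=13, value 30+10=40
Best: $58.

$58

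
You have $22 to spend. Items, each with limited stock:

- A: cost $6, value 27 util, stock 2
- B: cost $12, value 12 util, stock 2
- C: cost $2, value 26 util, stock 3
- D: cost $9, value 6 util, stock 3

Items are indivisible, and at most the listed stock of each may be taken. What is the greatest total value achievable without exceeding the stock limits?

Top feasible selections:
- 2×A + 3×C: cost 18, value 132
- 1×A + 3×C + 1×D: cost 21, value 111
- 2×A + 2×C: cost 16, value 106
- 1×A + 3×C: cost 12, value 105
Best: 132 util.

132 util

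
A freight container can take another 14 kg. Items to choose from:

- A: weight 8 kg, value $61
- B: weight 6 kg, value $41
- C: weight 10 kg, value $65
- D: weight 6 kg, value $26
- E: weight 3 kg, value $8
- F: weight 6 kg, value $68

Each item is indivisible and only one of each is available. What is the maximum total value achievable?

$129

This is a 0/1 knapsack; check combinations near the capacity.
- A+F: weight 8+6=14, value 61+68=129
- B+F: weight 6+6=12, value 41+68=109
- A+B: weight 8+6=14, value 61+41=102
- D+F: weight 6+6=12, value 26+68=94
Best: $129.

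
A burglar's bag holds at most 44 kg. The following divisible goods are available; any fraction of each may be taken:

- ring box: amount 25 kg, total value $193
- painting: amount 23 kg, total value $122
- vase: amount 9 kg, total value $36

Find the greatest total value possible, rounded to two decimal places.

Take in order of value per unit:
- ring box (193/25 per unit): all 25 → value 193, running total 193.00
- painting (122/23 per unit): 19 of 23 → value 19×122/23 = 100.7826, running total 293.78
Total 293.78.

293.78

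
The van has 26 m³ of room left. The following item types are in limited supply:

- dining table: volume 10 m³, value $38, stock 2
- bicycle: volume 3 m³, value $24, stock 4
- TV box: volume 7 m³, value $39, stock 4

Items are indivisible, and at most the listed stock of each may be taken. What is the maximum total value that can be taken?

$174

Best selections within volume 26 and stock limits:
- 4×bicycle + 2×TV box: volume 26, value 174
- 3×bicycle + 2×TV box: volume 23, value 150
- 1×dining table + 3×bicycle + 1×TV box: volume 26, value 149
- 1×bicycle + 3×TV box: volume 24, value 141
Best: $174.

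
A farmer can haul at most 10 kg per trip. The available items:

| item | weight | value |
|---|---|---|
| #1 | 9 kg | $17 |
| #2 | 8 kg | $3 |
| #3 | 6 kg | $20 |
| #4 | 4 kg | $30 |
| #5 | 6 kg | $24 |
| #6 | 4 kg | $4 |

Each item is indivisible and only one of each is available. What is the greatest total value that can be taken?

This is a 0/1 knapsack; check combinations near the capacity.
- #4+#5: weight 4+6=10, value 30+24=54
- #3+#4: weight 6+4=10, value 20+30=50
- #4+#6: weight 4+4=8, value 30+4=34
- #4: weight 4, value 30
- #5+#6: weight 6+4=10, value 24+4=28
Best: $54.

$54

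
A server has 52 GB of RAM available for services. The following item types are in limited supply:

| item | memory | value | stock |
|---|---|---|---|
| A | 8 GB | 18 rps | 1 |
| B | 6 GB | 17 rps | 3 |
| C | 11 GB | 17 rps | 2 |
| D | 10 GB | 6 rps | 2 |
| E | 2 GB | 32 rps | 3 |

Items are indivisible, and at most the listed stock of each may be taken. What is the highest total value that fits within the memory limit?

182 rps

Top feasible selections:
- 1×A + 3×B + 1×C + 3×E: memory 43, value 182
- 1×A + 2×B + 2×C + 3×E: memory 48, value 182
Best: 182 rps.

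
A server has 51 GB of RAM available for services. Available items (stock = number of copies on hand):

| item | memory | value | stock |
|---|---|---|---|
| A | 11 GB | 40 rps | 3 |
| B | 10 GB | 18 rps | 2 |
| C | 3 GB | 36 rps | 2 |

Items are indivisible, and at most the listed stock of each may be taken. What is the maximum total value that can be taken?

Top feasible selections:
- 3×A + 1×B + 2×C: memory 49, value 210
- 3×A + 2×C: memory 39, value 192
- 2×A + 2×B + 2×C: memory 48, value 188
- 3×A + 1×B + 1×C: memory 46, value 174
Best: 210 rps.

210 rps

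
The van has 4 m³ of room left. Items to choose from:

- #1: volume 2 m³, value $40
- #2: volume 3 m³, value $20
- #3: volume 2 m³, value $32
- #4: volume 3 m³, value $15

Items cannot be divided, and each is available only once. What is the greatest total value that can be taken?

$72

This is a 0/1 knapsack; check combinations near the capacity.
- #1+#3: volume 2+2=4, value 40+32=72
- #1: volume 2, value 40
- #3: volume 2, value 32
Best: $72.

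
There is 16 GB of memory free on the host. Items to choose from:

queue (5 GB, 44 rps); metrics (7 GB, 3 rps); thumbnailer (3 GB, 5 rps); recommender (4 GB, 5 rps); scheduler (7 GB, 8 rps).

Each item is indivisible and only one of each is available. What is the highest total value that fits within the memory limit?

Check high-value combinations within 16 GB:
- queue+thumbnailer+scheduler: memory 5+3+7=15, value 44+5+8=57
- queue+recommender+scheduler: memory 5+4+7=16, value 44+5+8=57
- queue+thumbnailer+recommender: memory 5+3+4=12, value 44+5+5=54
- queue+scheduler: memory 5+7=12, value 44+8=52
- queue+metrics+thumbnailer: memory 5+7+3=15, value 44+3+5=52
Best: 57 rps.

57 rps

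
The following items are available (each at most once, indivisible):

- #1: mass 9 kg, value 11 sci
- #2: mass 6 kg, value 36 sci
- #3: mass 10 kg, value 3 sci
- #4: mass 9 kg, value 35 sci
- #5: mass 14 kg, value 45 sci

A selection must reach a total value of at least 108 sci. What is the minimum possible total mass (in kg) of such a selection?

Subsets with value ≥ 108, sorted by total mass:
- #2+#4+#5: mass 29, value 116
- #1+#2+#4+#5: mass 38, value 127
- #2+#3+#4+#5: mass 39, value 119
Minimum mass: 29 kg.

29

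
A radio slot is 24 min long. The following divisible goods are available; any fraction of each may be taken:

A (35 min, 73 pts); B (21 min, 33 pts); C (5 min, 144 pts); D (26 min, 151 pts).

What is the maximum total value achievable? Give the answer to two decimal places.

254.35

Take in order of value per unit:
- C (144/5 per unit): all 5 → value 144, running total 144.00
- D (151/26 per unit): 19 of 26 → value 19×151/26 = 110.3462, running total 254.35
Total 254.35.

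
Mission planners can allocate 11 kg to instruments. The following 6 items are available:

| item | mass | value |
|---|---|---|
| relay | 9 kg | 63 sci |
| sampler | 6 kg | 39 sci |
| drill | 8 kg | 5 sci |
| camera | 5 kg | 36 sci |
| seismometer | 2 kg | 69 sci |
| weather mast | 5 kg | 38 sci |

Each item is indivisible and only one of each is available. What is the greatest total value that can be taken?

Check high-value combinations within 11 kg:
- relay+seismometer: mass 9+2=11, value 63+69=132
- sampler+seismometer: mass 6+2=8, value 39+69=108
- seismometer+weather mast: mass 2+5=7, value 69+38=107
- camera+seismometer: mass 5+2=7, value 36+69=105
Best: 132 sci.

132 sci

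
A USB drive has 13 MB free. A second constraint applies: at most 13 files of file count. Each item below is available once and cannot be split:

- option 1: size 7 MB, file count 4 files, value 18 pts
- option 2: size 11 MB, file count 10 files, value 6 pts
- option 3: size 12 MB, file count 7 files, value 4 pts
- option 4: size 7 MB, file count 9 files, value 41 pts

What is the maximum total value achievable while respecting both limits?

41 pts

Feasible sets respecting both limits:
- option 4: size 7, file count 9, value 41
- option 1: size 7, file count 4, value 18
- option 2: size 11, file count 10, value 6
- option 3: size 12, file count 7, value 4
Best: 41 pts.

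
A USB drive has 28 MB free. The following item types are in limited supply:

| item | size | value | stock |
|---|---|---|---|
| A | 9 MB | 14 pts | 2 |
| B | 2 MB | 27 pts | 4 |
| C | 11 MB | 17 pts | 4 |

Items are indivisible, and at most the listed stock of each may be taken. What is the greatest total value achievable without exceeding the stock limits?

Best selections within size 28 and stock limits:
- 1×A + 4×B + 1×C: size 28, value 139
- 2×A + 4×B: size 26, value 136
- 4×B + 1×C: size 19, value 125
Best: 139 pts.

139 pts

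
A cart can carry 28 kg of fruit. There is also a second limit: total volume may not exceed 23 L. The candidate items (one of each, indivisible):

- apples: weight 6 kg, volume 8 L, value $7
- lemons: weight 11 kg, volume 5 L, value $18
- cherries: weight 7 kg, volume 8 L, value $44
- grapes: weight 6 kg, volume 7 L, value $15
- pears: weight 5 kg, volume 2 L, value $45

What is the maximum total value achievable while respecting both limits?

$107

Feasible sets respecting both limits:
- lemons+cherries+pears: weight 23, volume 15, value 107
- cherries+grapes+pears: weight 18, volume 17, value 104
- apples+cherries+pears: weight 18, volume 18, value 96
Best: $107.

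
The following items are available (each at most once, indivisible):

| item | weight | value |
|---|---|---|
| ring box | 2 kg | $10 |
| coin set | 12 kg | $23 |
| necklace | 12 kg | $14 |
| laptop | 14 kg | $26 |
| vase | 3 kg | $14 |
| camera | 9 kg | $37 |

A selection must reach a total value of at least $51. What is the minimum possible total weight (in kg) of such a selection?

Subsets with value ≥ 51, sorted by total weight:
- vase+camera: weight 12, value 51
- ring box+vase+camera: weight 14, value 61
- coin set+camera: weight 21, value 60
Minimum weight: 12 kg.

12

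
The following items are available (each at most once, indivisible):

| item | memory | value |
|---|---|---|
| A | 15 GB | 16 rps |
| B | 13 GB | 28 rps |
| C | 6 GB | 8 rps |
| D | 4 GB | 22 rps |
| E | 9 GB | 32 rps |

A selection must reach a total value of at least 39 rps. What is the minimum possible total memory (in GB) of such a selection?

Subsets with value ≥ 39, sorted by total memory:
- D+E: memory 13, value 54
- C+E: memory 15, value 40
- B+D: memory 17, value 50
- C+D+E: memory 19, value 62
Minimum memory: 13 GB.

13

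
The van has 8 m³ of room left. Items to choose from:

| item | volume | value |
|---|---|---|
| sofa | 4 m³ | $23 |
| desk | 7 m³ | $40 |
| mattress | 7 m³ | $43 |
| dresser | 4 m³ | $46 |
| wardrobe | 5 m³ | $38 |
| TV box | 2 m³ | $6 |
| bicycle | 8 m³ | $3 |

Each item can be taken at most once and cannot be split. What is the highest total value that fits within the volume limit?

This is a 0/1 knapsack; check combinations near the capacity.
- sofa+dresser: volume 4+4=8, value 23+46=69
- dresser+TV box: volume 4+2=6, value 46+6=52
- dresser: volume 4, value 46
Best: $69.

$69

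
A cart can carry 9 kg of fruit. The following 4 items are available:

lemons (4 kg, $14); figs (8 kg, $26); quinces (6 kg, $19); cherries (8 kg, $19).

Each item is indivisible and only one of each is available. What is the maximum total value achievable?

$26

Check high-value combinations within 9 kg:
- figs: weight 8, value 26
- quinces: weight 6, value 19
- cherries: weight 8, value 19
Best: $26.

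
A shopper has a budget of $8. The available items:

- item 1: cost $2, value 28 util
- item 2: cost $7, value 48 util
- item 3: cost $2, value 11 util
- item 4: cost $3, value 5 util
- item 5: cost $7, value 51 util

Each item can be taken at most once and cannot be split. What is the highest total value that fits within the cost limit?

51 util

Check high-value combinations within $8:
- item 5: cost 7, value 51
- item 2: cost 7, value 48
- item 1+item 3+item 4: cost 2+2+3=7, value 28+11+5=44
Best: 51 util.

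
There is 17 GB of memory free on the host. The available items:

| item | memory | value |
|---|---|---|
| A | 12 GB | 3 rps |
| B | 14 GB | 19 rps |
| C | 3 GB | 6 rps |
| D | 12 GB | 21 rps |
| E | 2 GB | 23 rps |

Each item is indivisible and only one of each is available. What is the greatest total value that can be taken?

Check high-value combinations within 17 GB:
- C+D+E: memory 3+12+2=17, value 6+21+23=50
- D+E: memory 12+2=14, value 21+23=44
- B+E: memory 14+2=16, value 19+23=42
- A+C+E: memory 12+3+2=17, value 3+6+23=32
- C+E: memory 3+2=5, value 6+23=29
Best: 50 rps.

50 rps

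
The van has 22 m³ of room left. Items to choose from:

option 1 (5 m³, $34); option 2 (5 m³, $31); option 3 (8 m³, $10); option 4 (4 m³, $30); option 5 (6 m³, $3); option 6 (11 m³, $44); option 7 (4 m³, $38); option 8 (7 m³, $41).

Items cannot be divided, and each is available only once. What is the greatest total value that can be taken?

$144

Check high-value combinations within 22 m³:
- option 1+option 2+option 7+option 8: volume 5+5+4+7=21, value 34+31+38+41=144
- option 1+option 4+option 7+option 8: volume 5+4+4+7=20, value 34+30+38+41=143
- option 2+option 4+option 7+option 8: volume 5+4+4+7=20, value 31+30+38+41=140
Best: $144.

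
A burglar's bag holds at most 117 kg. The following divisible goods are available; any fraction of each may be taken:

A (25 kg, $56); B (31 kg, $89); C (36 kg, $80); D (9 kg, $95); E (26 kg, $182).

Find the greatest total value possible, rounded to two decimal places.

Take in order of value per unit:
- D (95/9 per unit): all 9 → value 95, running total 95.00
- E (182/26 per unit): all 26 → value 182, running total 277.00
- B (89/31 per unit): all 31 → value 89, running total 366.00
- A (56/25 per unit): all 25 → value 56, running total 422.00
- C (80/36 per unit): 26 of 36 → value 26×80/36 = 57.7778, running total 479.78
Total 479.78.

479.78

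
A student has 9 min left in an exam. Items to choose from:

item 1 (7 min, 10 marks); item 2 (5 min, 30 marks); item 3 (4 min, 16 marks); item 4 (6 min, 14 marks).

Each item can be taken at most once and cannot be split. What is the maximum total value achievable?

46 marks

Check high-value combinations within 9 min:
- item 2+item 3: time 5+4=9, value 30+16=46
- item 2: time 5, value 30
- item 3: time 4, value 16
Best: 46 marks.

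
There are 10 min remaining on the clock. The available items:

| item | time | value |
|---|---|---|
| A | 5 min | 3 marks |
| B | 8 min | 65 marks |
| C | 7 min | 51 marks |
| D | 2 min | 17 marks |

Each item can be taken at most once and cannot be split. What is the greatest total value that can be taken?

82 marks

This is a 0/1 knapsack; check combinations near the capacity.
- B+D: time 8+2=10, value 65+17=82
- C+D: time 7+2=9, value 51+17=68
- B: time 8, value 65
Best: 82 marks.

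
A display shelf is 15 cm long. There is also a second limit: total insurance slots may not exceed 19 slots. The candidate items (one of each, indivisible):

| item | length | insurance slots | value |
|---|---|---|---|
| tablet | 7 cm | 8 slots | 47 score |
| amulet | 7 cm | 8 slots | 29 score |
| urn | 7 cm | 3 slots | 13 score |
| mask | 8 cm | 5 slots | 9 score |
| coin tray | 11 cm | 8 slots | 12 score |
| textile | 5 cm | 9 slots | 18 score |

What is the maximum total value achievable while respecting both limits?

76 score

Feasible sets respecting both limits:
- tablet+amulet: length 14, insurance slots 16, value 76
- tablet+textile: length 12, insurance slots 17, value 65
- tablet+urn: length 14, insurance slots 11, value 60
- tablet+mask: length 15, insurance slots 13, value 56
Best: 76 score.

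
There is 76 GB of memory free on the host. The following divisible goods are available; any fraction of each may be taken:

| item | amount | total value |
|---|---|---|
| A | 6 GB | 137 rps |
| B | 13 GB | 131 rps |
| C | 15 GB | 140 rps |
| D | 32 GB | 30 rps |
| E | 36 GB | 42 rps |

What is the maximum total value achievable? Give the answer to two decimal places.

Take in order of value per unit:
- A (137/6 per unit): all 6 → value 137, running total 137.00
- B (131/13 per unit): all 13 → value 131, running total 268.00
- C (140/15 per unit): all 15 → value 140, running total 408.00
- E (42/36 per unit): all 36 → value 42, running total 450.00
- D (30/32 per unit): 6 of 32 → value 6×30/32 = 5.6250, running total 455.63
Total 455.63.

455.63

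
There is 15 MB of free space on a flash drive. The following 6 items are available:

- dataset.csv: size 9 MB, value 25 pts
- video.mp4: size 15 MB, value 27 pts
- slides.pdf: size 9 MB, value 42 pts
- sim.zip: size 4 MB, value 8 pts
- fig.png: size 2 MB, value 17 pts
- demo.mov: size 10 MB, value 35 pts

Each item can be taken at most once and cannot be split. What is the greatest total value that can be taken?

67 pts

Check high-value combinations within 15 MB:
- slides.pdf+sim.zip+fig.png: size 9+4+2=15, value 42+8+17=67
- slides.pdf+fig.png: size 9+2=11, value 42+17=59
- fig.png+demo.mov: size 2+10=12, value 17+35=52
- slides.pdf+sim.zip: size 9+4=13, value 42+8=50
Best: 67 pts.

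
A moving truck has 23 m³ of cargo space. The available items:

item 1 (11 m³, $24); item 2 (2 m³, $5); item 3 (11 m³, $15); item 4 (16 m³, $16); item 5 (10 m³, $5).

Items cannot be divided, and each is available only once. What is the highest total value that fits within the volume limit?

This is a 0/1 knapsack; check combinations near the capacity.
- item 1+item 3: volume 11+11=22, value 24+15=39
- item 1+item 2+item 5: volume 11+2+10=23, value 24+5+5=34
- item 1+item 2: volume 11+2=13, value 24+5=29
- item 1+item 5: volume 11+10=21, value 24+5=29
- item 2+item 3+item 5: volume 2+11+10=23, value 5+15+5=25
Best: $39.

$39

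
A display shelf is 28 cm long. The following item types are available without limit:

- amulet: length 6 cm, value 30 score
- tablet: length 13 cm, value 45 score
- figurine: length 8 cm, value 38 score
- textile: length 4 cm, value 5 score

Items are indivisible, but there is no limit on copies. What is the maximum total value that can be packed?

Best value-per-unit is amulet at 30/6; filling with it alone gives 4×30 = 120.
Optimal mix: 2×amulet + 2×figurine → length 28, value 136.

136 score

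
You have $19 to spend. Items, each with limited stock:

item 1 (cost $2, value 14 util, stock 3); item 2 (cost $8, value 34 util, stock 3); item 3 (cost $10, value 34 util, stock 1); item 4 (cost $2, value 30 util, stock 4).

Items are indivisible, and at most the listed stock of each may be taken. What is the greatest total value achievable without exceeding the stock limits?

Best selections within cost 19 and stock limits:
- 1×item 1 + 1×item 2 + 4×item 4: cost 18, value 168
- 3×item 1 + 4×item 4: cost 14, value 162
- 1×item 2 + 4×item 4: cost 16, value 154
Best: 168 util.

168 util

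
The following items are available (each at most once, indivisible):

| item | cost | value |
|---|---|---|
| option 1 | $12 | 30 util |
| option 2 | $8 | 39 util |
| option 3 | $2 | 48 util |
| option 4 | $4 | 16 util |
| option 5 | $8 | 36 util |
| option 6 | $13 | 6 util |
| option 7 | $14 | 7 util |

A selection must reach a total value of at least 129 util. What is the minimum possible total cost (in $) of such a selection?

Subsets with value ≥ 129, sorted by total cost:
- option 2+option 3+option 4+option 5: cost 22, value 139
- option 1+option 2+option 3+option 4: cost 26, value 133
- option 1+option 3+option 4+option 5: cost 26, value 130
- option 1+option 2+option 3+option 5: cost 30, value 153
Minimum cost: 22 $.

22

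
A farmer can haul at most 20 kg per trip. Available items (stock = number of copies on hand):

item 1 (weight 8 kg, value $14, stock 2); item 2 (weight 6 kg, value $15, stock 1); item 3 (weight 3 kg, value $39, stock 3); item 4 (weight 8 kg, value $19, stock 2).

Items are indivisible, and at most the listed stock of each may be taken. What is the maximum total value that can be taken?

$136

Best selections within weight 20 and stock limits:
- 3×item 3 + 1×item 4: weight 17, value 136
- 1×item 2 + 3×item 3: weight 15, value 132
Best: $136.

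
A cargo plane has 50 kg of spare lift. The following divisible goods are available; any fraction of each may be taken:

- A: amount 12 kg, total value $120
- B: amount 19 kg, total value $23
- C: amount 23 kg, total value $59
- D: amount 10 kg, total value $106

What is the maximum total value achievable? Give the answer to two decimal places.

291.05

Take in order of value per unit:
- D (106/10 per unit): all 10 → value 106, running total 106.00
- A (120/12 per unit): all 12 → value 120, running total 226.00
- C (59/23 per unit): all 23 → value 59, running total 285.00
- B (23/19 per unit): 5 of 19 → value 5×23/19 = 6.0526, running total 291.05
Total 291.05.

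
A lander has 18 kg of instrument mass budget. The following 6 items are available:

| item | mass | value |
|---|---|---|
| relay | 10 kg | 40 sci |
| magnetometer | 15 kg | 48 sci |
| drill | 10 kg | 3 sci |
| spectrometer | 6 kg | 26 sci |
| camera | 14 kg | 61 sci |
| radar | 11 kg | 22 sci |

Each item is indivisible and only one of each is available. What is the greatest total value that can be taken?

66 sci

Check high-value combinations within 18 kg:
- relay+spectrometer: mass 10+6=16, value 40+26=66
- camera: mass 14, value 61
- magnetometer: mass 15, value 48
- spectrometer+radar: mass 6+11=17, value 26+22=48
Best: 66 sci.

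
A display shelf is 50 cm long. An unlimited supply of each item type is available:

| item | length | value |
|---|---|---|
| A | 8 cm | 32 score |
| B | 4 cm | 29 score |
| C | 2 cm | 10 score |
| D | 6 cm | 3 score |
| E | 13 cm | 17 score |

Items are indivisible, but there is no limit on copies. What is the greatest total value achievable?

Best value-per-unit is B at 29/4; filling with it alone gives 12×29 = 348.
Optimal mix: 12×B + 1×C → length 50, value 358.

358 score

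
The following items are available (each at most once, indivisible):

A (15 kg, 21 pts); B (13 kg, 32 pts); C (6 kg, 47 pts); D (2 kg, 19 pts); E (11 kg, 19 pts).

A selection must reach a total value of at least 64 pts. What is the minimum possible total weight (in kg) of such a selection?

Subsets with value ≥ 64, sorted by total weight:
- C+D: weight 8, value 66
- C+E: weight 17, value 66
- C+D+E: weight 19, value 85
- B+C: weight 19, value 79
Minimum weight: 8 kg.

8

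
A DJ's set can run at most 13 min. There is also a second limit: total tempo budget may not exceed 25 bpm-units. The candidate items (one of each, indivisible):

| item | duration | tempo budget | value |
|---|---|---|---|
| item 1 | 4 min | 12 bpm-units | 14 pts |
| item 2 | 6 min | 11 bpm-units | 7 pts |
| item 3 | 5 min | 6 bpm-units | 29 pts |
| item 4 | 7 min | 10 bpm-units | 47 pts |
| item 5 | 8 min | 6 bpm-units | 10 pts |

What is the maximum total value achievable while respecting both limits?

Feasible sets respecting both limits:
- item 3+item 4: duration 12, tempo budget 16, value 76
- item 1+item 4: duration 11, tempo budget 22, value 61
- item 2+item 4: duration 13, tempo budget 21, value 54
Best: 76 pts.

76 pts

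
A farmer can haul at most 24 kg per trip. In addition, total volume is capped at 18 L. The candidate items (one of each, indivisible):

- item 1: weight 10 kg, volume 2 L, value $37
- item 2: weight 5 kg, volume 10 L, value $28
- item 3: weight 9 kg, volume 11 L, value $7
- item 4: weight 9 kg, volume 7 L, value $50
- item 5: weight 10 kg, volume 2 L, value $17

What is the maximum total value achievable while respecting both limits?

Feasible sets respecting both limits:
- item 1+item 4: weight 19, volume 9, value 87
- item 2+item 4: weight 14, volume 17, value 78
- item 4+item 5: weight 19, volume 9, value 67
Best: $87.

$87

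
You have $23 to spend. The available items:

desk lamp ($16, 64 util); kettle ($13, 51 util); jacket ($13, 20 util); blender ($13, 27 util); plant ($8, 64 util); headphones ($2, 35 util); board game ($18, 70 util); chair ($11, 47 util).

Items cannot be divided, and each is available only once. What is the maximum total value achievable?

Check high-value combinations within $23:
- kettle+plant+headphones: cost 13+8+2=23, value 51+64+35=150
- plant+headphones+chair: cost 8+2+11=21, value 64+35+47=146
- blender+plant+headphones: cost 13+8+2=23, value 27+64+35=126
Best: 150 util.

150 util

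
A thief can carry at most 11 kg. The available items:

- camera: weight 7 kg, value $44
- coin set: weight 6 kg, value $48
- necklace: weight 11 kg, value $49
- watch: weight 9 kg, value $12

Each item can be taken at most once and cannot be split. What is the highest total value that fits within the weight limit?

This is a 0/1 knapsack; check combinations near the capacity.
- necklace: weight 11, value 49
- coin set: weight 6, value 48
- camera: weight 7, value 44
- watch: weight 9, value 12
Best: $49.

$49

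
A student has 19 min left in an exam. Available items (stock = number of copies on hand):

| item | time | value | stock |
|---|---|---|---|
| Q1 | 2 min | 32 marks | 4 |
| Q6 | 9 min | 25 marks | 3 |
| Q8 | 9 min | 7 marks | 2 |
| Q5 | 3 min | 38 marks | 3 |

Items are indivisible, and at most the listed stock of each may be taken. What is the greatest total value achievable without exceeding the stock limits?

Best selections within time 19 and stock limits:
- 4×Q1 + 3×Q5: time 17, value 242
- 3×Q1 + 3×Q5: time 15, value 210
- 4×Q1 + 2×Q5: time 14, value 204
Best: 242 marks.

242 marks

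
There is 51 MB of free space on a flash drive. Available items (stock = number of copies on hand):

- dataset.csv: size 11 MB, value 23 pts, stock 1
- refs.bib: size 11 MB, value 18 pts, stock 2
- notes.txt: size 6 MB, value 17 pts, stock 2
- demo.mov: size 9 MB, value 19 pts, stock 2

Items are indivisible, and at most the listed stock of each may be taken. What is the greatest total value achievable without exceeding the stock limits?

97 pts

Best selections within size 51 and stock limits:
- 1×dataset.csv + 2×refs.bib + 2×demo.mov: size 51, value 97
- 1×dataset.csv + 1×refs.bib + 1×notes.txt + 2×demo.mov: size 46, value 96
- 1×dataset.csv + 2×notes.txt + 2×demo.mov: size 41, value 95
Best: 97 pts.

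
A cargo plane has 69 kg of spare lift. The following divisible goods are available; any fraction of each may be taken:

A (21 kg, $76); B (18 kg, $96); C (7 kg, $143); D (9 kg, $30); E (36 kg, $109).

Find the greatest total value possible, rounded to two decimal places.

387.39

Take in order of value per unit:
- C (143/7 per unit): all 7 → value 143, running total 143.00
- B (96/18 per unit): all 18 → value 96, running total 239.00
- A (76/21 per unit): all 21 → value 76, running total 315.00
- D (30/9 per unit): all 9 → value 30, running total 345.00
- E (109/36 per unit): 14 of 36 → value 14×109/36 = 42.3889, running total 387.39
Total 387.39.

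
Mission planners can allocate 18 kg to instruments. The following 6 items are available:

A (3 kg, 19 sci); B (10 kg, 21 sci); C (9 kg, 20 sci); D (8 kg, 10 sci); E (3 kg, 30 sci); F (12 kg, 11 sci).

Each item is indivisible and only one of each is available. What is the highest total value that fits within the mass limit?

70 sci

This is a 0/1 knapsack; check combinations near the capacity.
- A+B+E: mass 3+10+3=16, value 19+21+30=70
- A+C+E: mass 3+9+3=15, value 19+20+30=69
- A+E+F: mass 3+3+12=18, value 19+30+11=60
Best: 70 sci.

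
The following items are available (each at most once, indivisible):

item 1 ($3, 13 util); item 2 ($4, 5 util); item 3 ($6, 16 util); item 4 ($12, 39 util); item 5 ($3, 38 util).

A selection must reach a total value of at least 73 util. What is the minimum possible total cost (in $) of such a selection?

Subsets with value ≥ 73, sorted by total cost:
- item 4+item 5: cost 15, value 77
- item 1+item 4+item 5: cost 18, value 90
- item 2+item 4+item 5: cost 19, value 82
- item 3+item 4+item 5: cost 21, value 93
Minimum cost: 15 $.

15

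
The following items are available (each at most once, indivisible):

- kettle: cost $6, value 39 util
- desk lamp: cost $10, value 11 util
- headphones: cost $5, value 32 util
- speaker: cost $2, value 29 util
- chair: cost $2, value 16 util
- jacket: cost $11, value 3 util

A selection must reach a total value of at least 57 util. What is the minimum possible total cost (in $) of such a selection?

7

Subsets with value ≥ 57, sorted by total cost:
- headphones+speaker: cost 7, value 61
- kettle+speaker: cost 8, value 68
Minimum cost: 7 $.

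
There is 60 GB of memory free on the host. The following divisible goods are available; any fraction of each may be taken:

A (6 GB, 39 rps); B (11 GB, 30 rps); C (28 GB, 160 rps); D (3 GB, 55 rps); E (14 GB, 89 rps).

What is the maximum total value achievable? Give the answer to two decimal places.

367.55

Take in order of value per unit:
- D (55/3 per unit): all 3 → value 55, running total 55.00
- A (39/6 per unit): all 6 → value 39, running total 94.00
- E (89/14 per unit): all 14 → value 89, running total 183.00
- C (160/28 per unit): all 28 → value 160, running total 343.00
- B (30/11 per unit): 9 of 11 → value 9×30/11 = 24.5455, running total 367.55
Total 367.55.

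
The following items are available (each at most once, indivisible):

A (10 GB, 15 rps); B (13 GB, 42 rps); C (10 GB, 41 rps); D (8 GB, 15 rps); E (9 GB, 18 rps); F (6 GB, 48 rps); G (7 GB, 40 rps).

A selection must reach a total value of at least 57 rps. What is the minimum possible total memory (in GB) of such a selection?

Subsets with value ≥ 57, sorted by total memory:
- F+G: memory 13, value 88
- D+F: memory 14, value 63
- E+F: memory 15, value 66
Minimum memory: 13 GB.

13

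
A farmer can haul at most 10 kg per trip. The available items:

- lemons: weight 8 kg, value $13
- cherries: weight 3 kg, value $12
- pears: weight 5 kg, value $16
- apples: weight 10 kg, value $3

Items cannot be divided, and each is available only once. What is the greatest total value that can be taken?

$28

This is a 0/1 knapsack; check combinations near the capacity.
- cherries+pears: weight 3+5=8, value 12+16=28
- pears: weight 5, value 16
- lemons: weight 8, value 13
Best: $28.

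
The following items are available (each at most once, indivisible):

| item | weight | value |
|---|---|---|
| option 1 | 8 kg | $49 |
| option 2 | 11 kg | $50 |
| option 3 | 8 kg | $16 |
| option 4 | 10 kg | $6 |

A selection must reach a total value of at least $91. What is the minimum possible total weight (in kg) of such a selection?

Subsets with value ≥ 91, sorted by total weight:
- option 1+option 2: weight 19, value 99
- option 1+option 2+option 3: weight 27, value 115
Minimum weight: 19 kg.

19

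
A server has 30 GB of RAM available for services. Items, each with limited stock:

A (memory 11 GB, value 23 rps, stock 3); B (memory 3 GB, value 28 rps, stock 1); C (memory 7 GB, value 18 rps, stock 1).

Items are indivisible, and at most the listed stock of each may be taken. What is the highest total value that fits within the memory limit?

74 rps

Top feasible selections:
- 2×A + 1×B: memory 25, value 74
- 1×A + 1×B + 1×C: memory 21, value 69
- 2×A + 1×C: memory 29, value 64
Best: 74 rps.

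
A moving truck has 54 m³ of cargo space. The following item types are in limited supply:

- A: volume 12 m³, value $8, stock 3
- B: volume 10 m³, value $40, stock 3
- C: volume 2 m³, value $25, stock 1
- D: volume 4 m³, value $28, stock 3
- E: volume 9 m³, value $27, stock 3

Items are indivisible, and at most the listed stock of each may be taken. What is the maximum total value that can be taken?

Best selections within volume 54 and stock limits:
- 3×B + 1×C + 3×D + 1×E: volume 53, value 256
- 2×B + 1×C + 3×D + 2×E: volume 52, value 243
- 3×B + 3×D + 1×E: volume 51, value 231
- 1×B + 1×C + 3×D + 3×E: volume 51, value 230
Best: $256.

$256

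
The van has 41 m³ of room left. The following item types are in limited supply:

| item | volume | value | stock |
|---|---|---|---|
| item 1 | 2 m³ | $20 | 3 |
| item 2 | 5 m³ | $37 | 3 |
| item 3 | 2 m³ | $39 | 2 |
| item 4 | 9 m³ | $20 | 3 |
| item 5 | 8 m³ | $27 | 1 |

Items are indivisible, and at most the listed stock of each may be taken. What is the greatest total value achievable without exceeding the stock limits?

Top feasible selections:
- 3×item 1 + 3×item 2 + 2×item 3 + 1×item 5: volume 33, value 276
- 2×item 1 + 3×item 2 + 2×item 3 + 1×item 4 + 1×item 5: volume 40, value 276
Best: $276.

$276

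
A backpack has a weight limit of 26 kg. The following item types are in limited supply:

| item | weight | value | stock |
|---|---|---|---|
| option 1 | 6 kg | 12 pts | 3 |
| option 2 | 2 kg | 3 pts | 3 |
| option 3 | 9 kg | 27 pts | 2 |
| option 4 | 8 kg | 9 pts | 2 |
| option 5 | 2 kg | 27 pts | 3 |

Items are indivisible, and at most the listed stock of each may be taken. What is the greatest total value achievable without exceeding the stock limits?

Top feasible selections:
- 1×option 2 + 2×option 3 + 3×option 5: weight 26, value 138
- 2×option 3 + 3×option 5: weight 24, value 135
- 1×option 1 + 2×option 2 + 1×option 3 + 3×option 5: weight 25, value 126
Best: 138 pts.

138 pts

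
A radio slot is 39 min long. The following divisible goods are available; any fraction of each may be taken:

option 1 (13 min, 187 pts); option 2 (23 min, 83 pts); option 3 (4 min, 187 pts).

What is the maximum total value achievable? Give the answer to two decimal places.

453.39

Take in order of value per unit:
- option 3 (187/4 per unit): all 4 → value 187, running total 187.00
- option 1 (187/13 per unit): all 13 → value 187, running total 374.00
- option 2 (83/23 per unit): 22 of 23 → value 22×83/23 = 79.3913, running total 453.39
Total 453.39.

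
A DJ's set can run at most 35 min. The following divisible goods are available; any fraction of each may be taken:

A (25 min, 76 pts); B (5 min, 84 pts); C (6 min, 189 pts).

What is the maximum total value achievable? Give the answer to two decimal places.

345.96

Take in order of value per unit:
- C (189/6 per unit): all 6 → value 189, running total 189.00
- B (84/5 per unit): all 5 → value 84, running total 273.00
- A (76/25 per unit): 24 of 25 → value 24×76/25 = 72.9600, running total 345.96
Total 345.96.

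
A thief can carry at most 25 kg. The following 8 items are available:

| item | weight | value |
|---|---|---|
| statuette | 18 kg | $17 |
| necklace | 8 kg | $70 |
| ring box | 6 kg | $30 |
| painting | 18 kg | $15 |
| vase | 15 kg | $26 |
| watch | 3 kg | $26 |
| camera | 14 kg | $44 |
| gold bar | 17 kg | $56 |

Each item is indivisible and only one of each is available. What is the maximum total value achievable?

Check high-value combinations within 25 kg:
- necklace+watch+camera: weight 8+3+14=25, value 70+26+44=140
- necklace+ring box+watch: weight 8+6+3=17, value 70+30+26=126
- necklace+gold bar: weight 8+17=25, value 70+56=126
Best: $140.

$140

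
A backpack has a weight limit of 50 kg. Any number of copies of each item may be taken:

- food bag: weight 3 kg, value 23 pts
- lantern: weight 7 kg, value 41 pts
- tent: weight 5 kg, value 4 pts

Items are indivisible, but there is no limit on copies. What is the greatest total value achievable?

Best value-per-unit is food bag at 23/3, and filling with it alone uses weight 16×3=48. No mix of the others beats 16×23 = 368.

368 pts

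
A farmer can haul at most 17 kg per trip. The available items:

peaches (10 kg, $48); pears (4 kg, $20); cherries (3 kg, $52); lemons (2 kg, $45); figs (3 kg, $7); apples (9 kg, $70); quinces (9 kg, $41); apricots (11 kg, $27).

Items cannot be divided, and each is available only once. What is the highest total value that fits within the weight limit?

Check high-value combinations within 17 kg:
- cherries+lemons+figs+apples: weight 3+2+3+9=17, value 52+45+7+70=174
- cherries+lemons+apples: weight 3+2+9=14, value 52+45+70=167
- peaches+cherries+lemons: weight 10+3+2=15, value 48+52+45=145
Best: $174.

$174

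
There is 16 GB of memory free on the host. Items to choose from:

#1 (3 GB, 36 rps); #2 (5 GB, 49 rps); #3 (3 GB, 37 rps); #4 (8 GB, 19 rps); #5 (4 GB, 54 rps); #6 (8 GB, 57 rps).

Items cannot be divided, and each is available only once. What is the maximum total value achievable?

176 rps

This is a 0/1 knapsack; check combinations near the capacity.
- #1+#2+#3+#5: memory 3+5+3+4=15, value 36+49+37+54=176
- #3+#5+#6: memory 3+4+8=15, value 37+54+57=148
- #1+#5+#6: memory 3+4+8=15, value 36+54+57=147
- #2+#3+#6: memory 5+3+8=16, value 49+37+57=143
- #1+#2+#6: memory 3+5+8=16, value 36+49+57=142
Best: 176 rps.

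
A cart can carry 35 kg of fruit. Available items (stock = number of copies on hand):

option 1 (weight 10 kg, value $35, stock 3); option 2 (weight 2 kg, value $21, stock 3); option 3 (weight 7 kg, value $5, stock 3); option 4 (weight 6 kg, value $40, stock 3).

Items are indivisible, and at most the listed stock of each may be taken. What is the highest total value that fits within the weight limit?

Top feasible selections:
- 1×option 1 + 3×option 2 + 3×option 4: weight 34, value 218
- 1×option 1 + 2×option 2 + 3×option 4: weight 32, value 197
- 3×option 2 + 1×option 3 + 3×option 4: weight 31, value 188
Best: $218.

$218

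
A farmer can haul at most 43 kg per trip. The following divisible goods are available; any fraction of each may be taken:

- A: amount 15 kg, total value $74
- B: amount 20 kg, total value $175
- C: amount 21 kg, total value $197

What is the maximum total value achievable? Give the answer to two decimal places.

381.87

Take in order of value per unit:
- C (197/21 per unit): all 21 → value 197, running total 197.00
- B (175/20 per unit): all 20 → value 175, running total 372.00
- A (74/15 per unit): 2 of 15 → value 2×74/15 = 9.8667, running total 381.87
Total 381.87.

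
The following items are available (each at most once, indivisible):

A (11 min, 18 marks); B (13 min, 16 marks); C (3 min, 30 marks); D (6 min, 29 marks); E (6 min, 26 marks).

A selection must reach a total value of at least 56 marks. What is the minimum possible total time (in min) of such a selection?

Subsets with value ≥ 56, sorted by total time:
- C+D: time 9, value 59
- C+E: time 9, value 56
- C+D+E: time 15, value 85
Minimum time: 9 min.

9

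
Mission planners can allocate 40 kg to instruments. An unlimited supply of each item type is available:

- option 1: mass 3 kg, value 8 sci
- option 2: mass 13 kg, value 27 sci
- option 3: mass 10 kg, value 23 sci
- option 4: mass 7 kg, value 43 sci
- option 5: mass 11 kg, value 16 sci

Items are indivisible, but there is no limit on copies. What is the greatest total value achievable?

Best value-per-unit is option 4 at 43/7; filling with it alone gives 5×43 = 215.
Optimal mix: 1×option 1 + 5×option 4 → mass 38, value 223.

223 sci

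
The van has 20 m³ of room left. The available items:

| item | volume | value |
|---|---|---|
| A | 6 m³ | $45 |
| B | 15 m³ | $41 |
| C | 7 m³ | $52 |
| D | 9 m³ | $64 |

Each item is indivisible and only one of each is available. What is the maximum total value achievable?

$116

Check high-value combinations within 20 m³:
- C+D: volume 7+9=16, value 52+64=116
- A+D: volume 6+9=15, value 45+64=109
- A+C: volume 6+7=13, value 45+52=97
- D: volume 9, value 64
Best: $116.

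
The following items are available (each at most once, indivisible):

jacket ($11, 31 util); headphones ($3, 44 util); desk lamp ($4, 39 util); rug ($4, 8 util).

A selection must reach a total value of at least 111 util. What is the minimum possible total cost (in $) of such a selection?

18

Subsets with value ≥ 111, sorted by total cost:
- jacket+headphones+desk lamp: cost 18, value 114
- jacket+headphones+desk lamp+rug: cost 22, value 122
Minimum cost: 18 $.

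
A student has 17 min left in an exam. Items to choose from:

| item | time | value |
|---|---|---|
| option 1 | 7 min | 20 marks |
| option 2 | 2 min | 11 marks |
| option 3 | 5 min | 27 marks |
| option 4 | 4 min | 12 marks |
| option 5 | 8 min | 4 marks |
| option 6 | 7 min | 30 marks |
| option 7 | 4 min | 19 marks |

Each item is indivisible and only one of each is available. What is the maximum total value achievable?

76 marks

Check high-value combinations within 17 min:
- option 3+option 6+option 7: time 5+7+4=16, value 27+30+19=76
- option 2+option 4+option 6+option 7: time 2+4+7+4=17, value 11+12+30+19=72
- option 2+option 3+option 4+option 7: time 2+5+4+4=15, value 11+27+12+19=69
- option 3+option 4+option 6: time 5+4+7=16, value 27+12+30=69
Best: 76 marks.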